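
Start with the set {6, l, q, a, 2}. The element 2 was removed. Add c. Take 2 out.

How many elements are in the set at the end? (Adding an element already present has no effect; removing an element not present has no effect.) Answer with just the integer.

Answer: 5

Derivation:
Tracking the set through each operation:
Start: {2, 6, a, l, q}
Event 1 (remove 2): removed. Set: {6, a, l, q}
Event 2 (add c): added. Set: {6, a, c, l, q}
Event 3 (remove 2): not present, no change. Set: {6, a, c, l, q}

Final set: {6, a, c, l, q} (size 5)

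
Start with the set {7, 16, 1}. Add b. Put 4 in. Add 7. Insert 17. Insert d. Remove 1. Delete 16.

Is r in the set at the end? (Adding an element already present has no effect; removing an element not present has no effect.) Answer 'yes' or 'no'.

Tracking the set through each operation:
Start: {1, 16, 7}
Event 1 (add b): added. Set: {1, 16, 7, b}
Event 2 (add 4): added. Set: {1, 16, 4, 7, b}
Event 3 (add 7): already present, no change. Set: {1, 16, 4, 7, b}
Event 4 (add 17): added. Set: {1, 16, 17, 4, 7, b}
Event 5 (add d): added. Set: {1, 16, 17, 4, 7, b, d}
Event 6 (remove 1): removed. Set: {16, 17, 4, 7, b, d}
Event 7 (remove 16): removed. Set: {17, 4, 7, b, d}

Final set: {17, 4, 7, b, d} (size 5)
r is NOT in the final set.

Answer: no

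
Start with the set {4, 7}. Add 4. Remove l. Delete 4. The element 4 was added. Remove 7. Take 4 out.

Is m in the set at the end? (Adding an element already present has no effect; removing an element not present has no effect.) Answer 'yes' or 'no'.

Answer: no

Derivation:
Tracking the set through each operation:
Start: {4, 7}
Event 1 (add 4): already present, no change. Set: {4, 7}
Event 2 (remove l): not present, no change. Set: {4, 7}
Event 3 (remove 4): removed. Set: {7}
Event 4 (add 4): added. Set: {4, 7}
Event 5 (remove 7): removed. Set: {4}
Event 6 (remove 4): removed. Set: {}

Final set: {} (size 0)
m is NOT in the final set.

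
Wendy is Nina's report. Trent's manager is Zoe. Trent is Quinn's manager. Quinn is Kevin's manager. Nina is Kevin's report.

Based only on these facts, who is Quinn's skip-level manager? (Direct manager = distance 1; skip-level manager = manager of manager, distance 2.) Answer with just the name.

Reconstructing the manager chain from the given facts:
  Zoe -> Trent -> Quinn -> Kevin -> Nina -> Wendy
(each arrow means 'manager of the next')
Positions in the chain (0 = top):
  position of Zoe: 0
  position of Trent: 1
  position of Quinn: 2
  position of Kevin: 3
  position of Nina: 4
  position of Wendy: 5

Quinn is at position 2; the skip-level manager is 2 steps up the chain, i.e. position 0: Zoe.

Answer: Zoe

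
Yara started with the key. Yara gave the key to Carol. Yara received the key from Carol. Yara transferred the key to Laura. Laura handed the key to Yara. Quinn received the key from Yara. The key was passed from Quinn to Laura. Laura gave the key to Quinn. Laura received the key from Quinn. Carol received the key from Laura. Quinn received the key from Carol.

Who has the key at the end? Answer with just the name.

Answer: Quinn

Derivation:
Tracking the key through each event:
Start: Yara has the key.
After event 1: Carol has the key.
After event 2: Yara has the key.
After event 3: Laura has the key.
After event 4: Yara has the key.
After event 5: Quinn has the key.
After event 6: Laura has the key.
After event 7: Quinn has the key.
After event 8: Laura has the key.
After event 9: Carol has the key.
After event 10: Quinn has the key.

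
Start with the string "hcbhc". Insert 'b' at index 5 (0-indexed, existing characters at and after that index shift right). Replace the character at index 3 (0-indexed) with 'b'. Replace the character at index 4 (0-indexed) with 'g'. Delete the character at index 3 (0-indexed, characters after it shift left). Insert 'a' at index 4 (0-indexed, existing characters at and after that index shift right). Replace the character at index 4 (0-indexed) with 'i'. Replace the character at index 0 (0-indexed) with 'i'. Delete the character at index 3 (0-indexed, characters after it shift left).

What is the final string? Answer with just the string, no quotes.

Answer: icbib

Derivation:
Applying each edit step by step:
Start: "hcbhc"
Op 1 (insert 'b' at idx 5): "hcbhc" -> "hcbhcb"
Op 2 (replace idx 3: 'h' -> 'b'): "hcbhcb" -> "hcbbcb"
Op 3 (replace idx 4: 'c' -> 'g'): "hcbbcb" -> "hcbbgb"
Op 4 (delete idx 3 = 'b'): "hcbbgb" -> "hcbgb"
Op 5 (insert 'a' at idx 4): "hcbgb" -> "hcbgab"
Op 6 (replace idx 4: 'a' -> 'i'): "hcbgab" -> "hcbgib"
Op 7 (replace idx 0: 'h' -> 'i'): "hcbgib" -> "icbgib"
Op 8 (delete idx 3 = 'g'): "icbgib" -> "icbib"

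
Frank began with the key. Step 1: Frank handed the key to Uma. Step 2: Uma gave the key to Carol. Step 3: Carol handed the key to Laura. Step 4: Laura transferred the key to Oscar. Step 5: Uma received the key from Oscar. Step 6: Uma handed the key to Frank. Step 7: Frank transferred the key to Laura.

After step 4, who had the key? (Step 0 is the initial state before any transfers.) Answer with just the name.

Tracking the key holder through step 4:
After step 0 (start): Frank
After step 1: Uma
After step 2: Carol
After step 3: Laura
After step 4: Oscar

At step 4, the holder is Oscar.

Answer: Oscar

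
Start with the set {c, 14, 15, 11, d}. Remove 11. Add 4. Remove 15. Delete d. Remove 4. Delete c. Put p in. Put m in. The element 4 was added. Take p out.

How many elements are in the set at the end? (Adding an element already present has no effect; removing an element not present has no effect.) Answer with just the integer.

Tracking the set through each operation:
Start: {11, 14, 15, c, d}
Event 1 (remove 11): removed. Set: {14, 15, c, d}
Event 2 (add 4): added. Set: {14, 15, 4, c, d}
Event 3 (remove 15): removed. Set: {14, 4, c, d}
Event 4 (remove d): removed. Set: {14, 4, c}
Event 5 (remove 4): removed. Set: {14, c}
Event 6 (remove c): removed. Set: {14}
Event 7 (add p): added. Set: {14, p}
Event 8 (add m): added. Set: {14, m, p}
Event 9 (add 4): added. Set: {14, 4, m, p}
Event 10 (remove p): removed. Set: {14, 4, m}

Final set: {14, 4, m} (size 3)

Answer: 3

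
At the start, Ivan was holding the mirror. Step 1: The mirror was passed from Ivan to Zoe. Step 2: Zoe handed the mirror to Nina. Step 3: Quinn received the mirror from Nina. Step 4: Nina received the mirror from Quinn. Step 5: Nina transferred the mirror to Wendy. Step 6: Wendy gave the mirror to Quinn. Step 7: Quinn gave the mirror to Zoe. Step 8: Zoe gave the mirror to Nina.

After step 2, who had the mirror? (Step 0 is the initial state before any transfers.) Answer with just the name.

Tracking the mirror holder through step 2:
After step 0 (start): Ivan
After step 1: Zoe
After step 2: Nina

At step 2, the holder is Nina.

Answer: Nina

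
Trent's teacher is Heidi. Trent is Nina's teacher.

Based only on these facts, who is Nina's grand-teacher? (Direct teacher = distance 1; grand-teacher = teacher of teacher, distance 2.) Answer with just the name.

Reconstructing the teacher chain from the given facts:
  Heidi -> Trent -> Nina
(each arrow means 'teacher of the next')
Positions in the chain (0 = top):
  position of Heidi: 0
  position of Trent: 1
  position of Nina: 2

Nina is at position 2; the grand-teacher is 2 steps up the chain, i.e. position 0: Heidi.

Answer: Heidi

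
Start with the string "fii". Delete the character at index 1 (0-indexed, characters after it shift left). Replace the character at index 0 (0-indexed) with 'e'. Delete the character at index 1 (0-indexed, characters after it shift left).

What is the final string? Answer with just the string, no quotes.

Answer: e

Derivation:
Applying each edit step by step:
Start: "fii"
Op 1 (delete idx 1 = 'i'): "fii" -> "fi"
Op 2 (replace idx 0: 'f' -> 'e'): "fi" -> "ei"
Op 3 (delete idx 1 = 'i'): "ei" -> "e"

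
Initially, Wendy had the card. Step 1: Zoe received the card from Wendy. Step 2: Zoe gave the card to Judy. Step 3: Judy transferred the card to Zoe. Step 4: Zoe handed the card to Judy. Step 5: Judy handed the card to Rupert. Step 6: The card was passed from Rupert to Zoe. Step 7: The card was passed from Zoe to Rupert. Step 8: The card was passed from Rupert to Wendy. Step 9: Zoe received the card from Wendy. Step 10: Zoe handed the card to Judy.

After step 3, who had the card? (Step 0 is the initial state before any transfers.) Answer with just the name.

Tracking the card holder through step 3:
After step 0 (start): Wendy
After step 1: Zoe
After step 2: Judy
After step 3: Zoe

At step 3, the holder is Zoe.

Answer: Zoe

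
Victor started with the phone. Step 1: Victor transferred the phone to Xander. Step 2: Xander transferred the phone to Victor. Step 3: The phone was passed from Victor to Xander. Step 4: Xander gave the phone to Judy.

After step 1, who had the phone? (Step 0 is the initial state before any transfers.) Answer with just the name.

Answer: Xander

Derivation:
Tracking the phone holder through step 1:
After step 0 (start): Victor
After step 1: Xander

At step 1, the holder is Xander.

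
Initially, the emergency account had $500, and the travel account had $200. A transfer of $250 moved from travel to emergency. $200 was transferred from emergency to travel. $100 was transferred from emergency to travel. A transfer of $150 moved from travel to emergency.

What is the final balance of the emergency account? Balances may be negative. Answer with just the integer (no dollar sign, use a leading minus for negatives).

Tracking account balances step by step:
Start: emergency=500, travel=200
Event 1 (transfer 250 travel -> emergency): travel: 200 - 250 = -50, emergency: 500 + 250 = 750. Balances: emergency=750, travel=-50
Event 2 (transfer 200 emergency -> travel): emergency: 750 - 200 = 550, travel: -50 + 200 = 150. Balances: emergency=550, travel=150
Event 3 (transfer 100 emergency -> travel): emergency: 550 - 100 = 450, travel: 150 + 100 = 250. Balances: emergency=450, travel=250
Event 4 (transfer 150 travel -> emergency): travel: 250 - 150 = 100, emergency: 450 + 150 = 600. Balances: emergency=600, travel=100

Final balance of emergency: 600

Answer: 600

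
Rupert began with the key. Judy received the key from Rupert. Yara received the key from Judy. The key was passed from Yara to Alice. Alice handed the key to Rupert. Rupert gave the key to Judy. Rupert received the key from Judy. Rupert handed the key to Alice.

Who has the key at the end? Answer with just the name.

Answer: Alice

Derivation:
Tracking the key through each event:
Start: Rupert has the key.
After event 1: Judy has the key.
After event 2: Yara has the key.
After event 3: Alice has the key.
After event 4: Rupert has the key.
After event 5: Judy has the key.
After event 6: Rupert has the key.
After event 7: Alice has the key.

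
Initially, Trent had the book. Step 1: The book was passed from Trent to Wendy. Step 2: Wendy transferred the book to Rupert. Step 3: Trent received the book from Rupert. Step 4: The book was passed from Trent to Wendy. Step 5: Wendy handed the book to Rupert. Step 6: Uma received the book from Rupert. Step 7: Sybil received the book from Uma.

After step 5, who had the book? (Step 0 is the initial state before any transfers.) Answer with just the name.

Tracking the book holder through step 5:
After step 0 (start): Trent
After step 1: Wendy
After step 2: Rupert
After step 3: Trent
After step 4: Wendy
After step 5: Rupert

At step 5, the holder is Rupert.

Answer: Rupert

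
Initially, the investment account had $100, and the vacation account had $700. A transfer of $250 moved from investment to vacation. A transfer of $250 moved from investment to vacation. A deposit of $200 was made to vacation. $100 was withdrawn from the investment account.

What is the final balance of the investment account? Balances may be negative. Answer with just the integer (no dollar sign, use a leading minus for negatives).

Answer: -500

Derivation:
Tracking account balances step by step:
Start: investment=100, vacation=700
Event 1 (transfer 250 investment -> vacation): investment: 100 - 250 = -150, vacation: 700 + 250 = 950. Balances: investment=-150, vacation=950
Event 2 (transfer 250 investment -> vacation): investment: -150 - 250 = -400, vacation: 950 + 250 = 1200. Balances: investment=-400, vacation=1200
Event 3 (deposit 200 to vacation): vacation: 1200 + 200 = 1400. Balances: investment=-400, vacation=1400
Event 4 (withdraw 100 from investment): investment: -400 - 100 = -500. Balances: investment=-500, vacation=1400

Final balance of investment: -500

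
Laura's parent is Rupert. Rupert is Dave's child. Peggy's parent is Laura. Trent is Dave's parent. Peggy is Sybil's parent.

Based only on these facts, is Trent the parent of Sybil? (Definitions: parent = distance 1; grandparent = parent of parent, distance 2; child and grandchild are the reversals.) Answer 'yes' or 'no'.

Reconstructing the parent chain from the given facts:
  Trent -> Dave -> Rupert -> Laura -> Peggy -> Sybil
(each arrow means 'parent of the next')
Positions in the chain (0 = top):
  position of Trent: 0
  position of Dave: 1
  position of Rupert: 2
  position of Laura: 3
  position of Peggy: 4
  position of Sybil: 5

Trent is at position 0, Sybil is at position 5; signed distance (j - i) = 5.
'parent' requires j - i = 1. Actual distance is 5, so the relation does NOT hold.

Answer: no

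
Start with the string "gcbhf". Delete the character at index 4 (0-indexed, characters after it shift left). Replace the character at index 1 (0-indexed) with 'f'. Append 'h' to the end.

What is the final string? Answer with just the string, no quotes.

Answer: gfbhh

Derivation:
Applying each edit step by step:
Start: "gcbhf"
Op 1 (delete idx 4 = 'f'): "gcbhf" -> "gcbh"
Op 2 (replace idx 1: 'c' -> 'f'): "gcbh" -> "gfbh"
Op 3 (append 'h'): "gfbh" -> "gfbhh"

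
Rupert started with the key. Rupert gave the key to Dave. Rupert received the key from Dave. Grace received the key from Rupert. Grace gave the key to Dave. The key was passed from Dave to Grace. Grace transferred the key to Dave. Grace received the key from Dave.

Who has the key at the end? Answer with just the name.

Answer: Grace

Derivation:
Tracking the key through each event:
Start: Rupert has the key.
After event 1: Dave has the key.
After event 2: Rupert has the key.
After event 3: Grace has the key.
After event 4: Dave has the key.
After event 5: Grace has the key.
After event 6: Dave has the key.
After event 7: Grace has the key.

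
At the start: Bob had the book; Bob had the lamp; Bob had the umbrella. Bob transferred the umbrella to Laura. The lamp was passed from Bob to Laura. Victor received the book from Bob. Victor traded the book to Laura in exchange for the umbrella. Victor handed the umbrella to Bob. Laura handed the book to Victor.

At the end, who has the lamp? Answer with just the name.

Tracking all object holders:
Start: book:Bob, lamp:Bob, umbrella:Bob
Event 1 (give umbrella: Bob -> Laura). State: book:Bob, lamp:Bob, umbrella:Laura
Event 2 (give lamp: Bob -> Laura). State: book:Bob, lamp:Laura, umbrella:Laura
Event 3 (give book: Bob -> Victor). State: book:Victor, lamp:Laura, umbrella:Laura
Event 4 (swap book<->umbrella: now book:Laura, umbrella:Victor). State: book:Laura, lamp:Laura, umbrella:Victor
Event 5 (give umbrella: Victor -> Bob). State: book:Laura, lamp:Laura, umbrella:Bob
Event 6 (give book: Laura -> Victor). State: book:Victor, lamp:Laura, umbrella:Bob

Final state: book:Victor, lamp:Laura, umbrella:Bob
The lamp is held by Laura.

Answer: Laura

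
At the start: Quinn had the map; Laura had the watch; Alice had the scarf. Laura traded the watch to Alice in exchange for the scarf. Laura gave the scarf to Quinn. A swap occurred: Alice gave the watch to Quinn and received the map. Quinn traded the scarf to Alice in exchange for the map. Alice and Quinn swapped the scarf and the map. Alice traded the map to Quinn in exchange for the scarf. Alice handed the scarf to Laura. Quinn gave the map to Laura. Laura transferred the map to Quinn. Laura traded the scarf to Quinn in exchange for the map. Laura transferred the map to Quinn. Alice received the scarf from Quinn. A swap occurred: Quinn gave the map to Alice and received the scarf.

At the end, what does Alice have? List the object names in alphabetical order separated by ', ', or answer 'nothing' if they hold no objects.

Answer: map

Derivation:
Tracking all object holders:
Start: map:Quinn, watch:Laura, scarf:Alice
Event 1 (swap watch<->scarf: now watch:Alice, scarf:Laura). State: map:Quinn, watch:Alice, scarf:Laura
Event 2 (give scarf: Laura -> Quinn). State: map:Quinn, watch:Alice, scarf:Quinn
Event 3 (swap watch<->map: now watch:Quinn, map:Alice). State: map:Alice, watch:Quinn, scarf:Quinn
Event 4 (swap scarf<->map: now scarf:Alice, map:Quinn). State: map:Quinn, watch:Quinn, scarf:Alice
Event 5 (swap scarf<->map: now scarf:Quinn, map:Alice). State: map:Alice, watch:Quinn, scarf:Quinn
Event 6 (swap map<->scarf: now map:Quinn, scarf:Alice). State: map:Quinn, watch:Quinn, scarf:Alice
Event 7 (give scarf: Alice -> Laura). State: map:Quinn, watch:Quinn, scarf:Laura
Event 8 (give map: Quinn -> Laura). State: map:Laura, watch:Quinn, scarf:Laura
Event 9 (give map: Laura -> Quinn). State: map:Quinn, watch:Quinn, scarf:Laura
Event 10 (swap scarf<->map: now scarf:Quinn, map:Laura). State: map:Laura, watch:Quinn, scarf:Quinn
Event 11 (give map: Laura -> Quinn). State: map:Quinn, watch:Quinn, scarf:Quinn
Event 12 (give scarf: Quinn -> Alice). State: map:Quinn, watch:Quinn, scarf:Alice
Event 13 (swap map<->scarf: now map:Alice, scarf:Quinn). State: map:Alice, watch:Quinn, scarf:Quinn

Final state: map:Alice, watch:Quinn, scarf:Quinn
Alice holds: map.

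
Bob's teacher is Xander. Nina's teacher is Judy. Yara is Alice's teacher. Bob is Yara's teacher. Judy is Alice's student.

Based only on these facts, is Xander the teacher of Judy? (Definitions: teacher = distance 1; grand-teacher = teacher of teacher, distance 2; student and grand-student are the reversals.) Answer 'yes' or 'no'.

Answer: no

Derivation:
Reconstructing the teacher chain from the given facts:
  Xander -> Bob -> Yara -> Alice -> Judy -> Nina
(each arrow means 'teacher of the next')
Positions in the chain (0 = top):
  position of Xander: 0
  position of Bob: 1
  position of Yara: 2
  position of Alice: 3
  position of Judy: 4
  position of Nina: 5

Xander is at position 0, Judy is at position 4; signed distance (j - i) = 4.
'teacher' requires j - i = 1. Actual distance is 4, so the relation does NOT hold.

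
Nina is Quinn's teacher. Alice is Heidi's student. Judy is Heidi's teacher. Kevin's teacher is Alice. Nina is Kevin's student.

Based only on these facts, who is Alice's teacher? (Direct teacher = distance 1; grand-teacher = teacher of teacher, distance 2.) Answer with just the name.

Reconstructing the teacher chain from the given facts:
  Judy -> Heidi -> Alice -> Kevin -> Nina -> Quinn
(each arrow means 'teacher of the next')
Positions in the chain (0 = top):
  position of Judy: 0
  position of Heidi: 1
  position of Alice: 2
  position of Kevin: 3
  position of Nina: 4
  position of Quinn: 5

Alice is at position 2; the teacher is 1 step up the chain, i.e. position 1: Heidi.

Answer: Heidi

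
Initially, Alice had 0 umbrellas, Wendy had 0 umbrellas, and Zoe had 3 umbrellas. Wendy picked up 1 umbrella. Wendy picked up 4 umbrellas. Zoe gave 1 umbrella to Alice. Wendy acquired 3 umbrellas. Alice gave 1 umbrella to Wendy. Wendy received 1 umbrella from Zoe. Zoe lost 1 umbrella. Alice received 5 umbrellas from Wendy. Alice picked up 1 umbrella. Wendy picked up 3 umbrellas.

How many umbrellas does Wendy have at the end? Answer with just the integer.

Answer: 8

Derivation:
Tracking counts step by step:
Start: Alice=0, Wendy=0, Zoe=3
Event 1 (Wendy +1): Wendy: 0 -> 1. State: Alice=0, Wendy=1, Zoe=3
Event 2 (Wendy +4): Wendy: 1 -> 5. State: Alice=0, Wendy=5, Zoe=3
Event 3 (Zoe -> Alice, 1): Zoe: 3 -> 2, Alice: 0 -> 1. State: Alice=1, Wendy=5, Zoe=2
Event 4 (Wendy +3): Wendy: 5 -> 8. State: Alice=1, Wendy=8, Zoe=2
Event 5 (Alice -> Wendy, 1): Alice: 1 -> 0, Wendy: 8 -> 9. State: Alice=0, Wendy=9, Zoe=2
Event 6 (Zoe -> Wendy, 1): Zoe: 2 -> 1, Wendy: 9 -> 10. State: Alice=0, Wendy=10, Zoe=1
Event 7 (Zoe -1): Zoe: 1 -> 0. State: Alice=0, Wendy=10, Zoe=0
Event 8 (Wendy -> Alice, 5): Wendy: 10 -> 5, Alice: 0 -> 5. State: Alice=5, Wendy=5, Zoe=0
Event 9 (Alice +1): Alice: 5 -> 6. State: Alice=6, Wendy=5, Zoe=0
Event 10 (Wendy +3): Wendy: 5 -> 8. State: Alice=6, Wendy=8, Zoe=0

Wendy's final count: 8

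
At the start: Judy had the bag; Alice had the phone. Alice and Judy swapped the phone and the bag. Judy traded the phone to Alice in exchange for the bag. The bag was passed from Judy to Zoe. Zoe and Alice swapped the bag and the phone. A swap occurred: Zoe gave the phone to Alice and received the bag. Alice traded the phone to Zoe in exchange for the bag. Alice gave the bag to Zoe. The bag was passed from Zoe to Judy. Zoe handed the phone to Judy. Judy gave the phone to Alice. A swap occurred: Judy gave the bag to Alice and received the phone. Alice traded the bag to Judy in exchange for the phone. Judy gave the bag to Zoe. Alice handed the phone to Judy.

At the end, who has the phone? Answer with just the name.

Tracking all object holders:
Start: bag:Judy, phone:Alice
Event 1 (swap phone<->bag: now phone:Judy, bag:Alice). State: bag:Alice, phone:Judy
Event 2 (swap phone<->bag: now phone:Alice, bag:Judy). State: bag:Judy, phone:Alice
Event 3 (give bag: Judy -> Zoe). State: bag:Zoe, phone:Alice
Event 4 (swap bag<->phone: now bag:Alice, phone:Zoe). State: bag:Alice, phone:Zoe
Event 5 (swap phone<->bag: now phone:Alice, bag:Zoe). State: bag:Zoe, phone:Alice
Event 6 (swap phone<->bag: now phone:Zoe, bag:Alice). State: bag:Alice, phone:Zoe
Event 7 (give bag: Alice -> Zoe). State: bag:Zoe, phone:Zoe
Event 8 (give bag: Zoe -> Judy). State: bag:Judy, phone:Zoe
Event 9 (give phone: Zoe -> Judy). State: bag:Judy, phone:Judy
Event 10 (give phone: Judy -> Alice). State: bag:Judy, phone:Alice
Event 11 (swap bag<->phone: now bag:Alice, phone:Judy). State: bag:Alice, phone:Judy
Event 12 (swap bag<->phone: now bag:Judy, phone:Alice). State: bag:Judy, phone:Alice
Event 13 (give bag: Judy -> Zoe). State: bag:Zoe, phone:Alice
Event 14 (give phone: Alice -> Judy). State: bag:Zoe, phone:Judy

Final state: bag:Zoe, phone:Judy
The phone is held by Judy.

Answer: Judy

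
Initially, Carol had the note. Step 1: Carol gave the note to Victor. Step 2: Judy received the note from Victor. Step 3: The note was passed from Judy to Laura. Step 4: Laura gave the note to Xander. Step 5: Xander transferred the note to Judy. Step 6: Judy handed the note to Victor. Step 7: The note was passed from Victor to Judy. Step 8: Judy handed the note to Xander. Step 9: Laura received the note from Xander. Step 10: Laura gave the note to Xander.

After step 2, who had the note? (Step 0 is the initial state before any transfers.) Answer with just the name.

Tracking the note holder through step 2:
After step 0 (start): Carol
After step 1: Victor
After step 2: Judy

At step 2, the holder is Judy.

Answer: Judy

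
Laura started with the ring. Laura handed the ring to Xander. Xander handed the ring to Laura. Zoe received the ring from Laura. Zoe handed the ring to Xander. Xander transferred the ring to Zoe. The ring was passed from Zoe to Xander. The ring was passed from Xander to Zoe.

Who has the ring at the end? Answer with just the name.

Answer: Zoe

Derivation:
Tracking the ring through each event:
Start: Laura has the ring.
After event 1: Xander has the ring.
After event 2: Laura has the ring.
After event 3: Zoe has the ring.
After event 4: Xander has the ring.
After event 5: Zoe has the ring.
After event 6: Xander has the ring.
After event 7: Zoe has the ring.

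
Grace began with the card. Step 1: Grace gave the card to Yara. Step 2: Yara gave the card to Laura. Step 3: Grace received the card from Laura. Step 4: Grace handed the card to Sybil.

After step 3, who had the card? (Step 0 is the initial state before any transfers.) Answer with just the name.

Answer: Grace

Derivation:
Tracking the card holder through step 3:
After step 0 (start): Grace
After step 1: Yara
After step 2: Laura
After step 3: Grace

At step 3, the holder is Grace.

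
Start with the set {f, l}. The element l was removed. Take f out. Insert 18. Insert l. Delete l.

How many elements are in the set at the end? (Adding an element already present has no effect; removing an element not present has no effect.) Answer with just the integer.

Answer: 1

Derivation:
Tracking the set through each operation:
Start: {f, l}
Event 1 (remove l): removed. Set: {f}
Event 2 (remove f): removed. Set: {}
Event 3 (add 18): added. Set: {18}
Event 4 (add l): added. Set: {18, l}
Event 5 (remove l): removed. Set: {18}

Final set: {18} (size 1)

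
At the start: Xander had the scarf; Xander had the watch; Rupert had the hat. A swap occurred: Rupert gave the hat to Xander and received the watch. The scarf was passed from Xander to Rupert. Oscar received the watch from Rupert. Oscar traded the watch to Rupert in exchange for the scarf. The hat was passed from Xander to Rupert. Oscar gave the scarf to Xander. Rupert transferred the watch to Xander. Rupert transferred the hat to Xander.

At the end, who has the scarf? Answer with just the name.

Answer: Xander

Derivation:
Tracking all object holders:
Start: scarf:Xander, watch:Xander, hat:Rupert
Event 1 (swap hat<->watch: now hat:Xander, watch:Rupert). State: scarf:Xander, watch:Rupert, hat:Xander
Event 2 (give scarf: Xander -> Rupert). State: scarf:Rupert, watch:Rupert, hat:Xander
Event 3 (give watch: Rupert -> Oscar). State: scarf:Rupert, watch:Oscar, hat:Xander
Event 4 (swap watch<->scarf: now watch:Rupert, scarf:Oscar). State: scarf:Oscar, watch:Rupert, hat:Xander
Event 5 (give hat: Xander -> Rupert). State: scarf:Oscar, watch:Rupert, hat:Rupert
Event 6 (give scarf: Oscar -> Xander). State: scarf:Xander, watch:Rupert, hat:Rupert
Event 7 (give watch: Rupert -> Xander). State: scarf:Xander, watch:Xander, hat:Rupert
Event 8 (give hat: Rupert -> Xander). State: scarf:Xander, watch:Xander, hat:Xander

Final state: scarf:Xander, watch:Xander, hat:Xander
The scarf is held by Xander.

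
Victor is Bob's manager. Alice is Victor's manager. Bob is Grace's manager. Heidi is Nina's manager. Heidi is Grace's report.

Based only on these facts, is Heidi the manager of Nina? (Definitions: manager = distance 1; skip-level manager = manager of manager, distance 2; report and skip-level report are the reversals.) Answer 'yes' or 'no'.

Reconstructing the manager chain from the given facts:
  Alice -> Victor -> Bob -> Grace -> Heidi -> Nina
(each arrow means 'manager of the next')
Positions in the chain (0 = top):
  position of Alice: 0
  position of Victor: 1
  position of Bob: 2
  position of Grace: 3
  position of Heidi: 4
  position of Nina: 5

Heidi is at position 4, Nina is at position 5; signed distance (j - i) = 1.
'manager' requires j - i = 1. Actual distance is 1, so the relation HOLDS.

Answer: yes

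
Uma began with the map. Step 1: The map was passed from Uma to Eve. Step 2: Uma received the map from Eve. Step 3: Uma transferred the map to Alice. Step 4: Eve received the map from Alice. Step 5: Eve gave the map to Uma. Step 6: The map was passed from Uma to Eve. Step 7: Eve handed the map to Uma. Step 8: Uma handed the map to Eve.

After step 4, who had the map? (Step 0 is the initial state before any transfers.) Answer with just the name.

Answer: Eve

Derivation:
Tracking the map holder through step 4:
After step 0 (start): Uma
After step 1: Eve
After step 2: Uma
After step 3: Alice
After step 4: Eve

At step 4, the holder is Eve.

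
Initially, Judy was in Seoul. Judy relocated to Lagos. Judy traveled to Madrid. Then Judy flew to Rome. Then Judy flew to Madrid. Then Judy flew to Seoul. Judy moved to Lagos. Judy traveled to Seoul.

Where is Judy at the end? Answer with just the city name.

Answer: Seoul

Derivation:
Tracking Judy's location:
Start: Judy is in Seoul.
After move 1: Seoul -> Lagos. Judy is in Lagos.
After move 2: Lagos -> Madrid. Judy is in Madrid.
After move 3: Madrid -> Rome. Judy is in Rome.
After move 4: Rome -> Madrid. Judy is in Madrid.
After move 5: Madrid -> Seoul. Judy is in Seoul.
After move 6: Seoul -> Lagos. Judy is in Lagos.
After move 7: Lagos -> Seoul. Judy is in Seoul.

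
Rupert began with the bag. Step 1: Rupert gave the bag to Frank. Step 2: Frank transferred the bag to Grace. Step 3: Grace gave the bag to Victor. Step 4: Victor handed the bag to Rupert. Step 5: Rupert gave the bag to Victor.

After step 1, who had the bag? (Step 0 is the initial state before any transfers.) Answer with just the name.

Answer: Frank

Derivation:
Tracking the bag holder through step 1:
After step 0 (start): Rupert
After step 1: Frank

At step 1, the holder is Frank.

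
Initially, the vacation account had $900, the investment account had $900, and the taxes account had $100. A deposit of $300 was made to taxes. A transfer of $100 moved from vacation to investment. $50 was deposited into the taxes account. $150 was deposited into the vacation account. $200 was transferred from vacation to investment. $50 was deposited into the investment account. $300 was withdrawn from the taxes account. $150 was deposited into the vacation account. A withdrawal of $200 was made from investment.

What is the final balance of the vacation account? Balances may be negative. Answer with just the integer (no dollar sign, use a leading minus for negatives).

Tracking account balances step by step:
Start: vacation=900, investment=900, taxes=100
Event 1 (deposit 300 to taxes): taxes: 100 + 300 = 400. Balances: vacation=900, investment=900, taxes=400
Event 2 (transfer 100 vacation -> investment): vacation: 900 - 100 = 800, investment: 900 + 100 = 1000. Balances: vacation=800, investment=1000, taxes=400
Event 3 (deposit 50 to taxes): taxes: 400 + 50 = 450. Balances: vacation=800, investment=1000, taxes=450
Event 4 (deposit 150 to vacation): vacation: 800 + 150 = 950. Balances: vacation=950, investment=1000, taxes=450
Event 5 (transfer 200 vacation -> investment): vacation: 950 - 200 = 750, investment: 1000 + 200 = 1200. Balances: vacation=750, investment=1200, taxes=450
Event 6 (deposit 50 to investment): investment: 1200 + 50 = 1250. Balances: vacation=750, investment=1250, taxes=450
Event 7 (withdraw 300 from taxes): taxes: 450 - 300 = 150. Balances: vacation=750, investment=1250, taxes=150
Event 8 (deposit 150 to vacation): vacation: 750 + 150 = 900. Balances: vacation=900, investment=1250, taxes=150
Event 9 (withdraw 200 from investment): investment: 1250 - 200 = 1050. Balances: vacation=900, investment=1050, taxes=150

Final balance of vacation: 900

Answer: 900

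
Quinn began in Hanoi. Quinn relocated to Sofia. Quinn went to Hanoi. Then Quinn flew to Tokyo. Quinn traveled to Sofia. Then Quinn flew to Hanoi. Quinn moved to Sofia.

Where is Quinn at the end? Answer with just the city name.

Answer: Sofia

Derivation:
Tracking Quinn's location:
Start: Quinn is in Hanoi.
After move 1: Hanoi -> Sofia. Quinn is in Sofia.
After move 2: Sofia -> Hanoi. Quinn is in Hanoi.
After move 3: Hanoi -> Tokyo. Quinn is in Tokyo.
After move 4: Tokyo -> Sofia. Quinn is in Sofia.
After move 5: Sofia -> Hanoi. Quinn is in Hanoi.
After move 6: Hanoi -> Sofia. Quinn is in Sofia.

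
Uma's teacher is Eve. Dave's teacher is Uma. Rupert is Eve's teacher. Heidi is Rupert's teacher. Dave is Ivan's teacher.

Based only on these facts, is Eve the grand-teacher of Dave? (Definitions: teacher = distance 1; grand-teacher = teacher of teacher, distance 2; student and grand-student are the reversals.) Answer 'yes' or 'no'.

Answer: yes

Derivation:
Reconstructing the teacher chain from the given facts:
  Heidi -> Rupert -> Eve -> Uma -> Dave -> Ivan
(each arrow means 'teacher of the next')
Positions in the chain (0 = top):
  position of Heidi: 0
  position of Rupert: 1
  position of Eve: 2
  position of Uma: 3
  position of Dave: 4
  position of Ivan: 5

Eve is at position 2, Dave is at position 4; signed distance (j - i) = 2.
'grand-teacher' requires j - i = 2. Actual distance is 2, so the relation HOLDS.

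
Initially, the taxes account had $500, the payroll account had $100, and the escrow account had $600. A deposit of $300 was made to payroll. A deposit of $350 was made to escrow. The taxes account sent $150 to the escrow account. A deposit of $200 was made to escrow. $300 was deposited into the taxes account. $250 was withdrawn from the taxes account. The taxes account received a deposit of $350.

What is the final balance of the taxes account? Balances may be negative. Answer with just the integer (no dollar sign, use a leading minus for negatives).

Answer: 750

Derivation:
Tracking account balances step by step:
Start: taxes=500, payroll=100, escrow=600
Event 1 (deposit 300 to payroll): payroll: 100 + 300 = 400. Balances: taxes=500, payroll=400, escrow=600
Event 2 (deposit 350 to escrow): escrow: 600 + 350 = 950. Balances: taxes=500, payroll=400, escrow=950
Event 3 (transfer 150 taxes -> escrow): taxes: 500 - 150 = 350, escrow: 950 + 150 = 1100. Balances: taxes=350, payroll=400, escrow=1100
Event 4 (deposit 200 to escrow): escrow: 1100 + 200 = 1300. Balances: taxes=350, payroll=400, escrow=1300
Event 5 (deposit 300 to taxes): taxes: 350 + 300 = 650. Balances: taxes=650, payroll=400, escrow=1300
Event 6 (withdraw 250 from taxes): taxes: 650 - 250 = 400. Balances: taxes=400, payroll=400, escrow=1300
Event 7 (deposit 350 to taxes): taxes: 400 + 350 = 750. Balances: taxes=750, payroll=400, escrow=1300

Final balance of taxes: 750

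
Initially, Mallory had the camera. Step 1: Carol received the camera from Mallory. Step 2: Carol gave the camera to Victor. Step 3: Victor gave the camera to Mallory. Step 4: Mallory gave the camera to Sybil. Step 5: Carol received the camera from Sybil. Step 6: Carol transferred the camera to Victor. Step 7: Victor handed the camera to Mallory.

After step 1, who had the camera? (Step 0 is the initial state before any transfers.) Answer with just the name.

Answer: Carol

Derivation:
Tracking the camera holder through step 1:
After step 0 (start): Mallory
After step 1: Carol

At step 1, the holder is Carol.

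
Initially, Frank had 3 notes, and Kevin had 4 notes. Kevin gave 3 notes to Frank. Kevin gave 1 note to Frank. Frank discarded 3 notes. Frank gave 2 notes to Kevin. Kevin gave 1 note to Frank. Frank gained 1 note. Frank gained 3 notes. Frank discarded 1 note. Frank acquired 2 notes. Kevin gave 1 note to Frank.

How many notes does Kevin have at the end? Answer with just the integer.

Tracking counts step by step:
Start: Frank=3, Kevin=4
Event 1 (Kevin -> Frank, 3): Kevin: 4 -> 1, Frank: 3 -> 6. State: Frank=6, Kevin=1
Event 2 (Kevin -> Frank, 1): Kevin: 1 -> 0, Frank: 6 -> 7. State: Frank=7, Kevin=0
Event 3 (Frank -3): Frank: 7 -> 4. State: Frank=4, Kevin=0
Event 4 (Frank -> Kevin, 2): Frank: 4 -> 2, Kevin: 0 -> 2. State: Frank=2, Kevin=2
Event 5 (Kevin -> Frank, 1): Kevin: 2 -> 1, Frank: 2 -> 3. State: Frank=3, Kevin=1
Event 6 (Frank +1): Frank: 3 -> 4. State: Frank=4, Kevin=1
Event 7 (Frank +3): Frank: 4 -> 7. State: Frank=7, Kevin=1
Event 8 (Frank -1): Frank: 7 -> 6. State: Frank=6, Kevin=1
Event 9 (Frank +2): Frank: 6 -> 8. State: Frank=8, Kevin=1
Event 10 (Kevin -> Frank, 1): Kevin: 1 -> 0, Frank: 8 -> 9. State: Frank=9, Kevin=0

Kevin's final count: 0

Answer: 0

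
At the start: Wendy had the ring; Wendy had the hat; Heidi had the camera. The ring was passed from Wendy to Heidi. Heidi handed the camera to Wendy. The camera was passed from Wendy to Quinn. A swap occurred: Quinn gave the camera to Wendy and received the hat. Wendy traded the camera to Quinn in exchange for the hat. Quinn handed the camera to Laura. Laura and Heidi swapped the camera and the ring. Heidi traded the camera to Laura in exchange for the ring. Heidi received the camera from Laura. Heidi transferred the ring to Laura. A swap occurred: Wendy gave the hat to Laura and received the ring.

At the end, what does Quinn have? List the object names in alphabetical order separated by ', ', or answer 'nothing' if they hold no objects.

Answer: nothing

Derivation:
Tracking all object holders:
Start: ring:Wendy, hat:Wendy, camera:Heidi
Event 1 (give ring: Wendy -> Heidi). State: ring:Heidi, hat:Wendy, camera:Heidi
Event 2 (give camera: Heidi -> Wendy). State: ring:Heidi, hat:Wendy, camera:Wendy
Event 3 (give camera: Wendy -> Quinn). State: ring:Heidi, hat:Wendy, camera:Quinn
Event 4 (swap camera<->hat: now camera:Wendy, hat:Quinn). State: ring:Heidi, hat:Quinn, camera:Wendy
Event 5 (swap camera<->hat: now camera:Quinn, hat:Wendy). State: ring:Heidi, hat:Wendy, camera:Quinn
Event 6 (give camera: Quinn -> Laura). State: ring:Heidi, hat:Wendy, camera:Laura
Event 7 (swap camera<->ring: now camera:Heidi, ring:Laura). State: ring:Laura, hat:Wendy, camera:Heidi
Event 8 (swap camera<->ring: now camera:Laura, ring:Heidi). State: ring:Heidi, hat:Wendy, camera:Laura
Event 9 (give camera: Laura -> Heidi). State: ring:Heidi, hat:Wendy, camera:Heidi
Event 10 (give ring: Heidi -> Laura). State: ring:Laura, hat:Wendy, camera:Heidi
Event 11 (swap hat<->ring: now hat:Laura, ring:Wendy). State: ring:Wendy, hat:Laura, camera:Heidi

Final state: ring:Wendy, hat:Laura, camera:Heidi
Quinn holds: (nothing).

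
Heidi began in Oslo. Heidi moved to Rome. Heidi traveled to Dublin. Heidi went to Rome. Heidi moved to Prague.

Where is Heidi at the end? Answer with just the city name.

Tracking Heidi's location:
Start: Heidi is in Oslo.
After move 1: Oslo -> Rome. Heidi is in Rome.
After move 2: Rome -> Dublin. Heidi is in Dublin.
After move 3: Dublin -> Rome. Heidi is in Rome.
After move 4: Rome -> Prague. Heidi is in Prague.

Answer: Prague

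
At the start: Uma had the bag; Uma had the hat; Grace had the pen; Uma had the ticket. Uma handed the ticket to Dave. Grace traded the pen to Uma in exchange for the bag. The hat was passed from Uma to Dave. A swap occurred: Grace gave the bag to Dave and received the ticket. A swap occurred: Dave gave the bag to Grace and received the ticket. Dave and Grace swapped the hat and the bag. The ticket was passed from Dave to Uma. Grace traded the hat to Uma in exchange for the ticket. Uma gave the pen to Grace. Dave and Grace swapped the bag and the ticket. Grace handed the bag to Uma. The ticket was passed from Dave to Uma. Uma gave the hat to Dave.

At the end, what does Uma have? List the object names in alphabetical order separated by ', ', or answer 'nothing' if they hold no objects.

Tracking all object holders:
Start: bag:Uma, hat:Uma, pen:Grace, ticket:Uma
Event 1 (give ticket: Uma -> Dave). State: bag:Uma, hat:Uma, pen:Grace, ticket:Dave
Event 2 (swap pen<->bag: now pen:Uma, bag:Grace). State: bag:Grace, hat:Uma, pen:Uma, ticket:Dave
Event 3 (give hat: Uma -> Dave). State: bag:Grace, hat:Dave, pen:Uma, ticket:Dave
Event 4 (swap bag<->ticket: now bag:Dave, ticket:Grace). State: bag:Dave, hat:Dave, pen:Uma, ticket:Grace
Event 5 (swap bag<->ticket: now bag:Grace, ticket:Dave). State: bag:Grace, hat:Dave, pen:Uma, ticket:Dave
Event 6 (swap hat<->bag: now hat:Grace, bag:Dave). State: bag:Dave, hat:Grace, pen:Uma, ticket:Dave
Event 7 (give ticket: Dave -> Uma). State: bag:Dave, hat:Grace, pen:Uma, ticket:Uma
Event 8 (swap hat<->ticket: now hat:Uma, ticket:Grace). State: bag:Dave, hat:Uma, pen:Uma, ticket:Grace
Event 9 (give pen: Uma -> Grace). State: bag:Dave, hat:Uma, pen:Grace, ticket:Grace
Event 10 (swap bag<->ticket: now bag:Grace, ticket:Dave). State: bag:Grace, hat:Uma, pen:Grace, ticket:Dave
Event 11 (give bag: Grace -> Uma). State: bag:Uma, hat:Uma, pen:Grace, ticket:Dave
Event 12 (give ticket: Dave -> Uma). State: bag:Uma, hat:Uma, pen:Grace, ticket:Uma
Event 13 (give hat: Uma -> Dave). State: bag:Uma, hat:Dave, pen:Grace, ticket:Uma

Final state: bag:Uma, hat:Dave, pen:Grace, ticket:Uma
Uma holds: bag, ticket.

Answer: bag, ticket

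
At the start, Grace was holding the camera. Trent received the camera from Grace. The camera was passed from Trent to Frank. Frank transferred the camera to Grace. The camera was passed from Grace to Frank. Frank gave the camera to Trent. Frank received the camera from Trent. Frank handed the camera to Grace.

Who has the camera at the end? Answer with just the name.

Tracking the camera through each event:
Start: Grace has the camera.
After event 1: Trent has the camera.
After event 2: Frank has the camera.
After event 3: Grace has the camera.
After event 4: Frank has the camera.
After event 5: Trent has the camera.
After event 6: Frank has the camera.
After event 7: Grace has the camera.

Answer: Grace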